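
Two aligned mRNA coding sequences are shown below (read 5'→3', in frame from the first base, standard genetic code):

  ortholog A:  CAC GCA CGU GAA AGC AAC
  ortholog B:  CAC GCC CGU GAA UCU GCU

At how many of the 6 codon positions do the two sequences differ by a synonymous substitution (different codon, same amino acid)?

Codon 1: CAC His / CAC His — identical.
Codon 2: GCA Ala / GCC Ala — synonymous.
Codon 3: CGU Arg / CGU Arg — identical.
Codon 4: GAA Glu / GAA Glu — identical.
Codon 5: AGC Ser / UCU Ser — synonymous.
Codon 6: AAC Asn / GCU Ala — nonsynonymous.
Synonymous differences: 2.

2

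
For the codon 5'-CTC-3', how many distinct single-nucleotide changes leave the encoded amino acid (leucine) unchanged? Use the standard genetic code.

3

Position 1: none → 0 synonymous.
Position 2: none → 0 synonymous.
Position 3: CTT, CTA, CTG → 3 synonymous.
Total: 0 + 0 + 3 = 3.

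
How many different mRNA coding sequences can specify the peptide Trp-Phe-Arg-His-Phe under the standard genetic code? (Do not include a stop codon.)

48

Trp: 1 codon.
Phe: 2 codons.
Arg: 6 codons.
His: 2 codons.
Phe: 2 codons.
1 × 2 × 6 × 2 × 2 = 48.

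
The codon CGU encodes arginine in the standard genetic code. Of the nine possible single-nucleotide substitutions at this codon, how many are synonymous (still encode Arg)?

Position 1: none → 0 synonymous.
Position 2: none → 0 synonymous.
Position 3: CGC, CGA, CGG → 3 synonymous.
Total: 0 + 0 + 3 = 3.

3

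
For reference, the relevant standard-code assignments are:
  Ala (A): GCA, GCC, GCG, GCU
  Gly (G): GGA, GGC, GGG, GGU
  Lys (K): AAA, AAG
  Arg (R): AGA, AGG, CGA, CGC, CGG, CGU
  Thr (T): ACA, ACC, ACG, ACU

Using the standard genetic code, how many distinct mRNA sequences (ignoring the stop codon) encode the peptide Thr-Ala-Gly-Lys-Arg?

Thr: 4 codons.
Ala: 4 codons.
Gly: 4 codons.
Lys: 2 codons.
Arg: 6 codons.
4 × 4 × 4 × 2 × 6 = 768.

768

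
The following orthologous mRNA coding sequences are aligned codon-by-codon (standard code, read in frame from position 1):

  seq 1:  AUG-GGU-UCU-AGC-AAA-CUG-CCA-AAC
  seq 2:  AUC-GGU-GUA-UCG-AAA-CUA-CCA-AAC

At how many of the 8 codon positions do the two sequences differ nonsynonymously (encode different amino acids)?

Codon 1: AUG Met / AUC Ile — nonsynonymous.
Codon 2: GGU Gly / GGU Gly — identical.
Codon 3: UCU Ser / GUA Val — nonsynonymous.
Codon 4: AGC Ser / UCG Ser — synonymous.
Codon 5: AAA Lys / AAA Lys — identical.
Codon 6: CUG Leu / CUA Leu — synonymous.
Codon 7: CCA Pro / CCA Pro — identical.
Codon 8: AAC Asn / AAC Asn — identical.
Nonsynonymous differences: 2.

2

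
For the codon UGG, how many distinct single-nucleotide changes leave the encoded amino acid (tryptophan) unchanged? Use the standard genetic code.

0

Position 1: none → 0 synonymous.
Position 2: none → 0 synonymous.
Position 3: none → 0 synonymous.
Total: 0 + 0 + 0 = 0.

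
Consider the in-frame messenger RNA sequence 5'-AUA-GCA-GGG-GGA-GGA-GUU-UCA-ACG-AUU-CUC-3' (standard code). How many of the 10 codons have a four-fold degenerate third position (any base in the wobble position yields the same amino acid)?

8

Codon 1 AUA (Ile): third position 3-fold.
Codon 2 GCA (Ala): third position 4-fold.
Codon 3 GGG (Gly): third position 4-fold.
Codon 4 GGA (Gly): third position 4-fold.
Codon 5 GGA (Gly): third position 4-fold.
Codon 6 GUU (Val): third position 4-fold.
Codon 7 UCA (Ser): third position 4-fold.
Codon 8 ACG (Thr): third position 4-fold.
Codon 9 AUU (Ile): third position 3-fold.
Codon 10 CUC (Leu): third position 4-fold.
Four-fold degenerate third positions: 8.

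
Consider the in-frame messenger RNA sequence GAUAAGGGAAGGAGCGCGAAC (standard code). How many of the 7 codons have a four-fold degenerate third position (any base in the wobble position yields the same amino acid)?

Codon 1 GAU (Asp): third position 2-fold.
Codon 2 AAG (Lys): third position 2-fold.
Codon 3 GGA (Gly): third position 4-fold.
Codon 4 AGG (Arg): third position 2-fold.
Codon 5 AGC (Ser): third position 2-fold.
Codon 6 GCG (Ala): third position 4-fold.
Codon 7 AAC (Asn): third position 2-fold.
Four-fold degenerate third positions: 2.

2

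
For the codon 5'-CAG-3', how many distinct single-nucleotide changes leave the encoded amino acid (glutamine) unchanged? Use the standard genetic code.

Position 1: none → 0 synonymous.
Position 2: none → 0 synonymous.
Position 3: CAA → 1 synonymous.
Total: 0 + 0 + 1 = 1.

1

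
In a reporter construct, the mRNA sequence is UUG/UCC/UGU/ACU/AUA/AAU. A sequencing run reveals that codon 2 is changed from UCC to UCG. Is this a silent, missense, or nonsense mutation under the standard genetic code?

Position 6 falls in codon 2: UCC → Ser.
After the substitution the codon is UCG → Ser.
Both encode Ser, so the change is synonymous.

silent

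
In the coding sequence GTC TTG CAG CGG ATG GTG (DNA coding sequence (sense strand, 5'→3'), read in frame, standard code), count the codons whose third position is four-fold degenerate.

3

Codon 1 GTC (Val): third position 4-fold.
Codon 2 TTG (Leu): third position 2-fold.
Codon 3 CAG (Gln): third position 2-fold.
Codon 4 CGG (Arg): third position 4-fold.
Codon 5 ATG (Met): third position 1-fold.
Codon 6 GTG (Val): third position 4-fold.
Four-fold degenerate third positions: 3.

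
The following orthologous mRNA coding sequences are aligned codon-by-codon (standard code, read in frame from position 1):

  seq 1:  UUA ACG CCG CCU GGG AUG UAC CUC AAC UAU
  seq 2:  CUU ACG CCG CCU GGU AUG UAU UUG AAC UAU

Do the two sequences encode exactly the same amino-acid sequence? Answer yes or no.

Codon 1: UUA Leu / CUU Leu — synonymous.
Codon 2: ACG Thr / ACG Thr — identical.
Codon 3: CCG Pro / CCG Pro — identical.
Codon 4: CCU Pro / CCU Pro — identical.
Codon 5: GGG Gly / GGU Gly — synonymous.
Codon 6: AUG Met / AUG Met — identical.
Codon 7: UAC Tyr / UAU Tyr — synonymous.
Codon 8: CUC Leu / UUG Leu — synonymous.
Codon 9: AAC Asn / AAC Asn — identical.
Codon 10: UAU Tyr / UAU Tyr — identical.
Nonsynonymous differences: 0 → same protein.

yes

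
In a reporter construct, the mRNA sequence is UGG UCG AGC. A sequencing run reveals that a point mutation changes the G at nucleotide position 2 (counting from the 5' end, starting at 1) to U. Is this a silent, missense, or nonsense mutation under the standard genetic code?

missense

Position 2 falls in codon 1: UGG → Trp.
After the substitution the codon is UUG → Leu.
Trp ≠ Leu, so this is a missense mutation.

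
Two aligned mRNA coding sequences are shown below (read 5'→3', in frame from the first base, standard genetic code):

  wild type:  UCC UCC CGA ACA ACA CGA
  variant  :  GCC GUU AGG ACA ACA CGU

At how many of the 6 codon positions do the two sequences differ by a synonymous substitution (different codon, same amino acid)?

Codon 1: UCC Ser / GCC Ala — nonsynonymous.
Codon 2: UCC Ser / GUU Val — nonsynonymous.
Codon 3: CGA Arg / AGG Arg — synonymous.
Codon 4: ACA Thr / ACA Thr — identical.
Codon 5: ACA Thr / ACA Thr — identical.
Codon 6: CGA Arg / CGU Arg — synonymous.
Synonymous differences: 2.

2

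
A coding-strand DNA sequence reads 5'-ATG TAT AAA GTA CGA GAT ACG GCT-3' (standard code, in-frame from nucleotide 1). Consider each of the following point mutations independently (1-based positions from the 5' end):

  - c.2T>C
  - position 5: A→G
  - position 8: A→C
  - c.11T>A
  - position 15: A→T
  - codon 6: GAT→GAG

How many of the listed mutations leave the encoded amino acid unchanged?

1

Codon 1: ATG (Met) → ACG (Thr) — missense.
Codon 2: TAT (Tyr) → TGT (Cys) — missense.
Codon 3: AAA (Lys) → ACA (Thr) — missense.
Codon 4: GTA (Val) → GAA (Glu) — missense.
Codon 5: CGA (Arg) → CGT (Arg) — synonymous.
Codon 6: GAT (Asp) → GAG (Glu) — missense.
Synonymous: 1 of 6.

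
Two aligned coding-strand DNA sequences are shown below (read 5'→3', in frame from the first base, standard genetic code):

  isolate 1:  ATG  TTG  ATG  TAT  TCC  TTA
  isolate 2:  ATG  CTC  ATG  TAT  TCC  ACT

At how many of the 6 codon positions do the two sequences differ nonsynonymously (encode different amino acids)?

1

Codon 1: ATG Met / ATG Met — identical.
Codon 2: TTG Leu / CTC Leu — synonymous.
Codon 3: ATG Met / ATG Met — identical.
Codon 4: TAT Tyr / TAT Tyr — identical.
Codon 5: TCC Ser / TCC Ser — identical.
Codon 6: TTA Leu / ACT Thr — nonsynonymous.
Nonsynonymous differences: 1.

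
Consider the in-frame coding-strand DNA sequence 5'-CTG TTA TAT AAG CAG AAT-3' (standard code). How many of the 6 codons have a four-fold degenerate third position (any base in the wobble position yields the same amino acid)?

Codon 1 CTG (Leu): third position 4-fold.
Codon 2 TTA (Leu): third position 2-fold.
Codon 3 TAT (Tyr): third position 2-fold.
Codon 4 AAG (Lys): third position 2-fold.
Codon 5 CAG (Gln): third position 2-fold.
Codon 6 AAT (Asn): third position 2-fold.
Four-fold degenerate third positions: 1.

1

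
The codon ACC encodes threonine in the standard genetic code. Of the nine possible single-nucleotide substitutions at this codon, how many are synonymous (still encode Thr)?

3

Position 1: none → 0 synonymous.
Position 2: none → 0 synonymous.
Position 3: ACU, ACA, ACG → 3 synonymous.
Total: 0 + 0 + 3 = 3.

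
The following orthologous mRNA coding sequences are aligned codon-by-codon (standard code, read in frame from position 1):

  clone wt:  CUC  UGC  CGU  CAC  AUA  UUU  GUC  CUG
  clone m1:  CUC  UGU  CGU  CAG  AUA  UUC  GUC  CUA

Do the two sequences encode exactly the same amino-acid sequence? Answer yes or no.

no

Codon 1: CUC Leu / CUC Leu — identical.
Codon 2: UGC Cys / UGU Cys — synonymous.
Codon 3: CGU Arg / CGU Arg — identical.
Codon 4: CAC His / CAG Gln — nonsynonymous.
Codon 5: AUA Ile / AUA Ile — identical.
Codon 6: UUU Phe / UUC Phe — synonymous.
Codon 7: GUC Val / GUC Val — identical.
Codon 8: CUG Leu / CUA Leu — synonymous.
Nonsynonymous differences: 1 → different protein.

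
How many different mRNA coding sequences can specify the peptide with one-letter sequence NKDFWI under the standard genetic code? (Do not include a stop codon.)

48

Asn: 2 codons.
Lys: 2 codons.
Asp: 2 codons.
Phe: 2 codons.
Trp: 1 codon.
Ile: 3 codons.
2 × 2 × 2 × 2 × 1 × 3 = 48.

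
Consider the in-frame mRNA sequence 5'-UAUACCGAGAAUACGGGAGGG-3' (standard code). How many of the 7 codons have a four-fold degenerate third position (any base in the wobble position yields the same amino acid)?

Codon 1 UAU (Tyr): third position 2-fold.
Codon 2 ACC (Thr): third position 4-fold.
Codon 3 GAG (Glu): third position 2-fold.
Codon 4 AAU (Asn): third position 2-fold.
Codon 5 ACG (Thr): third position 4-fold.
Codon 6 GGA (Gly): third position 4-fold.
Codon 7 GGG (Gly): third position 4-fold.
Four-fold degenerate third positions: 4.

4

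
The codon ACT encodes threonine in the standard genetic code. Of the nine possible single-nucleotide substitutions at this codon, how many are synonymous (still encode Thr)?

Position 1: none → 0 synonymous.
Position 2: none → 0 synonymous.
Position 3: ACC, ACA, ACG → 3 synonymous.
Total: 0 + 0 + 3 = 3.

3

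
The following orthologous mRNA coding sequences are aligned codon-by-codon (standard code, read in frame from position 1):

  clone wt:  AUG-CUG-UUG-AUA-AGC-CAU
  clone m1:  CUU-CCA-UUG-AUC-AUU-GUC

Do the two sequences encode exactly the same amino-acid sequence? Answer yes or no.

Codon 1: AUG Met / CUU Leu — nonsynonymous.
Codon 2: CUG Leu / CCA Pro — nonsynonymous.
Codon 3: UUG Leu / UUG Leu — identical.
Codon 4: AUA Ile / AUC Ile — synonymous.
Codon 5: AGC Ser / AUU Ile — nonsynonymous.
Codon 6: CAU His / GUC Val — nonsynonymous.
Nonsynonymous differences: 4 → different protein.

no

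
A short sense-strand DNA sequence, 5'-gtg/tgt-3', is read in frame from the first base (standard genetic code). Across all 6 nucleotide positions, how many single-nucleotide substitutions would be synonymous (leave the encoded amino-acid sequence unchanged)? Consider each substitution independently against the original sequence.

4

Codon 1 (GTG, Val): 3 synonymous substitutions.
Codon 2 (TGT, Cys): 1 synonymous substitution.
Total: 3 + 1 = 4.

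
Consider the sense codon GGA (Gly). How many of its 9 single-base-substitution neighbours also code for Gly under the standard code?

Position 1: none → 0 synonymous.
Position 2: none → 0 synonymous.
Position 3: GGT, GGC, GGG → 3 synonymous.
Total: 0 + 0 + 3 = 3.

3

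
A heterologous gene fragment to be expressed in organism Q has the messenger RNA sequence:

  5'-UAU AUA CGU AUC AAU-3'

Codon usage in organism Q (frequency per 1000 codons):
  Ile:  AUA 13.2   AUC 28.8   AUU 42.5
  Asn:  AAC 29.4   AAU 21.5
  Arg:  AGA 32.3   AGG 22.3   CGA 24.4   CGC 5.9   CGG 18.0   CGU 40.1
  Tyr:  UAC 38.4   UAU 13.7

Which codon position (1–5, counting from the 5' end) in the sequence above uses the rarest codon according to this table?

Codon 1 UAU (Tyr): 13.7 per 1000.
Codon 2 AUA (Ile): 13.2 per 1000.
Codon 3 CGU (Arg): 40.1 per 1000.
Codon 4 AUC (Ile): 28.8 per 1000.
Codon 5 AAU (Asn): 21.5 per 1000.
Lowest frequency is 13.2 at codon 2.

2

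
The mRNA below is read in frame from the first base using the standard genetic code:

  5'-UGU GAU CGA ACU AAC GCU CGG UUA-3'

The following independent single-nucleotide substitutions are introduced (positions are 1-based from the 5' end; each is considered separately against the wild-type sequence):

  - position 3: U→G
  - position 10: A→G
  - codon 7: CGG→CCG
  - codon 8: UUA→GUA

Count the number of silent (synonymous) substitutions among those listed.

Codon 1: UGU (Cys) → UGG (Trp) — missense.
Codon 4: ACU (Thr) → GCU (Ala) — missense.
Codon 7: CGG (Arg) → CCG (Pro) — missense.
Codon 8: UUA (Leu) → GUA (Val) — missense.
Synonymous: 0 of 4.

0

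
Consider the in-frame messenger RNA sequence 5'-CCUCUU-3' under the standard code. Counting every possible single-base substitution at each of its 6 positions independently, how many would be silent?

6

Codon 1 (CCU, Pro): 3 synonymous substitutions.
Codon 2 (CUU, Leu): 3 synonymous substitutions.
Total: 3 + 3 = 6.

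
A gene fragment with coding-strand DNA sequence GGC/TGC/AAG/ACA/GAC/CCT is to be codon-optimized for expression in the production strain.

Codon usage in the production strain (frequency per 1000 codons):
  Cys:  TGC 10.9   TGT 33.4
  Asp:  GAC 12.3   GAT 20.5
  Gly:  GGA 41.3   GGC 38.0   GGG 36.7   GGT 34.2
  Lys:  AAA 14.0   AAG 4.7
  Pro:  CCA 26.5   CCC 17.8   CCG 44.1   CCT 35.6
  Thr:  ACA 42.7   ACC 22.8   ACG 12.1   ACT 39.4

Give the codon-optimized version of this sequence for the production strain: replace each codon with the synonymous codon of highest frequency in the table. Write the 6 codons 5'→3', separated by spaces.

GGA TGT AAA ACA GAT CCG

Codon 1 (Gly): best is GGA at 41.3.
Codon 2 (Cys): best is TGT at 33.4.
Codon 3 (Lys): best is AAA at 14.0.
Codon 4 (Thr): best is ACA at 42.7.
Codon 5 (Asp): best is GAT at 20.5.
Codon 6 (Pro): best is CCG at 44.1.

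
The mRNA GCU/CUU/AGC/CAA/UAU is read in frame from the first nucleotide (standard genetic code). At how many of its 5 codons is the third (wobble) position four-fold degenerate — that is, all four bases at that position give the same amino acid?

Codon 1 GCU (Ala): third position 4-fold.
Codon 2 CUU (Leu): third position 4-fold.
Codon 3 AGC (Ser): third position 2-fold.
Codon 4 CAA (Gln): third position 2-fold.
Codon 5 UAU (Tyr): third position 2-fold.
Four-fold degenerate third positions: 2.

2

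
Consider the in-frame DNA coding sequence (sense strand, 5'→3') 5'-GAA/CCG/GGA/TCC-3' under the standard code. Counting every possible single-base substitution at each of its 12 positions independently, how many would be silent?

Codon 1 (GAA, Glu): 1 synonymous substitution.
Codon 2 (CCG, Pro): 3 synonymous substitutions.
Codon 3 (GGA, Gly): 3 synonymous substitutions.
Codon 4 (TCC, Ser): 3 synonymous substitutions.
Total: 1 + 3 + 3 + 3 = 10.

10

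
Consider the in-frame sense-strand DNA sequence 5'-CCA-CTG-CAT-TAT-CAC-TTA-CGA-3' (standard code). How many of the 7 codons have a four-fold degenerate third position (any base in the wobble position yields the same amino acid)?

Codon 1 CCA (Pro): third position 4-fold.
Codon 2 CTG (Leu): third position 4-fold.
Codon 3 CAT (His): third position 2-fold.
Codon 4 TAT (Tyr): third position 2-fold.
Codon 5 CAC (His): third position 2-fold.
Codon 6 TTA (Leu): third position 2-fold.
Codon 7 CGA (Arg): third position 4-fold.
Four-fold degenerate third positions: 3.

3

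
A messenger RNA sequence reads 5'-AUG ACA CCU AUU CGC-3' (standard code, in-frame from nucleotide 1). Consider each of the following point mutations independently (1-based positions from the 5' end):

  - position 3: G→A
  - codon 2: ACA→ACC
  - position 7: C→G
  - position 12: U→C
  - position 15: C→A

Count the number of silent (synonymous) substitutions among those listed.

Codon 1: AUG (Met) → AUA (Ile) — missense.
Codon 2: ACA (Thr) → ACC (Thr) — synonymous.
Codon 3: CCU (Pro) → GCU (Ala) — missense.
Codon 4: AUU (Ile) → AUC (Ile) — synonymous.
Codon 5: CGC (Arg) → CGA (Arg) — synonymous.
Synonymous: 3 of 5.

3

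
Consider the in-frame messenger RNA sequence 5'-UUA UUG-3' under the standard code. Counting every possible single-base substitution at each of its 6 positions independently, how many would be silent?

4

Codon 1 (UUA, Leu): 2 synonymous substitutions.
Codon 2 (UUG, Leu): 2 synonymous substitutions.
Total: 2 + 2 = 4.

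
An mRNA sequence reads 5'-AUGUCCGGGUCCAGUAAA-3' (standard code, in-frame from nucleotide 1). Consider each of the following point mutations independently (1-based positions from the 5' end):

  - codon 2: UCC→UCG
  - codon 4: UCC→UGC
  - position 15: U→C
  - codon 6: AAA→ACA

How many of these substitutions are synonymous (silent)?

Codon 2: UCC (Ser) → UCG (Ser) — synonymous.
Codon 4: UCC (Ser) → UGC (Cys) — missense.
Codon 5: AGU (Ser) → AGC (Ser) — synonymous.
Codon 6: AAA (Lys) → ACA (Thr) — missense.
Synonymous: 2 of 4.

2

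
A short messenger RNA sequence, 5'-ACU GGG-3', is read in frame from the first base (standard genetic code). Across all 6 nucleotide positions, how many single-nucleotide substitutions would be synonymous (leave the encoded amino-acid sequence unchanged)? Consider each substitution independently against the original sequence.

Codon 1 (ACU, Thr): 3 synonymous substitutions.
Codon 2 (GGG, Gly): 3 synonymous substitutions.
Total: 3 + 3 = 6.

6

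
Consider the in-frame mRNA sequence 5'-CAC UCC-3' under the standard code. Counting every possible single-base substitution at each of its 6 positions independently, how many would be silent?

4

Codon 1 (CAC, His): 1 synonymous substitution.
Codon 2 (UCC, Ser): 3 synonymous substitutions.
Total: 1 + 3 = 4.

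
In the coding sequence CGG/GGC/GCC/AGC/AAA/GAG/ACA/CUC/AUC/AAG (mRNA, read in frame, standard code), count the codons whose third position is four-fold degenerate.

Codon 1 CGG (Arg): third position 4-fold.
Codon 2 GGC (Gly): third position 4-fold.
Codon 3 GCC (Ala): third position 4-fold.
Codon 4 AGC (Ser): third position 2-fold.
Codon 5 AAA (Lys): third position 2-fold.
Codon 6 GAG (Glu): third position 2-fold.
Codon 7 ACA (Thr): third position 4-fold.
Codon 8 CUC (Leu): third position 4-fold.
Codon 9 AUC (Ile): third position 3-fold.
Codon 10 AAG (Lys): third position 2-fold.
Four-fold degenerate third positions: 5.

5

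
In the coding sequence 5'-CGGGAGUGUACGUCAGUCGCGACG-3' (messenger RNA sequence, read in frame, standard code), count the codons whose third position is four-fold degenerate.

Codon 1 CGG (Arg): third position 4-fold.
Codon 2 GAG (Glu): third position 2-fold.
Codon 3 UGU (Cys): third position 2-fold.
Codon 4 ACG (Thr): third position 4-fold.
Codon 5 UCA (Ser): third position 4-fold.
Codon 6 GUC (Val): third position 4-fold.
Codon 7 GCG (Ala): third position 4-fold.
Codon 8 ACG (Thr): third position 4-fold.
Four-fold degenerate third positions: 6.

6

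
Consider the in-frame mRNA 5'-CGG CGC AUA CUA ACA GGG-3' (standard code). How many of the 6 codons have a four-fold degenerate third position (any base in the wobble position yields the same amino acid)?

Codon 1 CGG (Arg): third position 4-fold.
Codon 2 CGC (Arg): third position 4-fold.
Codon 3 AUA (Ile): third position 3-fold.
Codon 4 CUA (Leu): third position 4-fold.
Codon 5 ACA (Thr): third position 4-fold.
Codon 6 GGG (Gly): third position 4-fold.
Four-fold degenerate third positions: 5.

5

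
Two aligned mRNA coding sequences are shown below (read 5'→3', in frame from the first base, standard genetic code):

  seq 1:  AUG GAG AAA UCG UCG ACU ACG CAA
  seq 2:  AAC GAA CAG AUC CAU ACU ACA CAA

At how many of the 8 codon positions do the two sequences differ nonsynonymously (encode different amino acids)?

Codon 1: AUG Met / AAC Asn — nonsynonymous.
Codon 2: GAG Glu / GAA Glu — synonymous.
Codon 3: AAA Lys / CAG Gln — nonsynonymous.
Codon 4: UCG Ser / AUC Ile — nonsynonymous.
Codon 5: UCG Ser / CAU His — nonsynonymous.
Codon 6: ACU Thr / ACU Thr — identical.
Codon 7: ACG Thr / ACA Thr — synonymous.
Codon 8: CAA Gln / CAA Gln — identical.
Nonsynonymous differences: 4.

4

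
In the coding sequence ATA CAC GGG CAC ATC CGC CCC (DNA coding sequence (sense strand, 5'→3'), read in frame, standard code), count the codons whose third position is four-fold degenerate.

3

Codon 1 ATA (Ile): third position 3-fold.
Codon 2 CAC (His): third position 2-fold.
Codon 3 GGG (Gly): third position 4-fold.
Codon 4 CAC (His): third position 2-fold.
Codon 5 ATC (Ile): third position 3-fold.
Codon 6 CGC (Arg): third position 4-fold.
Codon 7 CCC (Pro): third position 4-fold.
Four-fold degenerate third positions: 3.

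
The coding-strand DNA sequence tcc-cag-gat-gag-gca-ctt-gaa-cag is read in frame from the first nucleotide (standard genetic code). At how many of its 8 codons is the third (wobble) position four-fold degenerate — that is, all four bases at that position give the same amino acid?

3

Codon 1 TCC (Ser): third position 4-fold.
Codon 2 CAG (Gln): third position 2-fold.
Codon 3 GAT (Asp): third position 2-fold.
Codon 4 GAG (Glu): third position 2-fold.
Codon 5 GCA (Ala): third position 4-fold.
Codon 6 CTT (Leu): third position 4-fold.
Codon 7 GAA (Glu): third position 2-fold.
Codon 8 CAG (Gln): third position 2-fold.
Four-fold degenerate third positions: 3.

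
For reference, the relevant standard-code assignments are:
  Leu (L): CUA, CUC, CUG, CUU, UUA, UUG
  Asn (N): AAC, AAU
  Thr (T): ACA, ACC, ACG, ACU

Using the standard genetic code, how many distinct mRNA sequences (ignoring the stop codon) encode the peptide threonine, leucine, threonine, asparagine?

192

Thr: 4 codons.
Leu: 6 codons.
Thr: 4 codons.
Asn: 2 codons.
4 × 6 × 4 × 2 = 192.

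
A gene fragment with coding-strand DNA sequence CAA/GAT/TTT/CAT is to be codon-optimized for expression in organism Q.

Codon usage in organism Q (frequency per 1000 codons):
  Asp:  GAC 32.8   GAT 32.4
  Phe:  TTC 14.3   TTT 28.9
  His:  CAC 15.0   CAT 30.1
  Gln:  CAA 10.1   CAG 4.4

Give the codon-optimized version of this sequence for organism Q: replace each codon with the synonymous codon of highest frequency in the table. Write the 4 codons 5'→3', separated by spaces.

CAA GAC TTT CAT

Codon 1 (Gln): best is CAA at 10.1.
Codon 2 (Asp): best is GAC at 32.8.
Codon 3 (Phe): best is TTT at 28.9.
Codon 4 (His): best is CAT at 30.1.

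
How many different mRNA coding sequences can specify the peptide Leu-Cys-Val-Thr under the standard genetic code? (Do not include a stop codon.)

Leu: 6 codons.
Cys: 2 codons.
Val: 4 codons.
Thr: 4 codons.
6 × 2 × 4 × 4 = 192.

192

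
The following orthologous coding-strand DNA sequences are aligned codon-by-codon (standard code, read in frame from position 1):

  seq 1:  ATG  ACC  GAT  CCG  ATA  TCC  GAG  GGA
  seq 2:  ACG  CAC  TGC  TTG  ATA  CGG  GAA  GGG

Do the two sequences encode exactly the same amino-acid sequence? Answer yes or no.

no

Codon 1: ATG Met / ACG Thr — nonsynonymous.
Codon 2: ACC Thr / CAC His — nonsynonymous.
Codon 3: GAT Asp / TGC Cys — nonsynonymous.
Codon 4: CCG Pro / TTG Leu — nonsynonymous.
Codon 5: ATA Ile / ATA Ile — identical.
Codon 6: TCC Ser / CGG Arg — nonsynonymous.
Codon 7: GAG Glu / GAA Glu — synonymous.
Codon 8: GGA Gly / GGG Gly — synonymous.
Nonsynonymous differences: 5 → different protein.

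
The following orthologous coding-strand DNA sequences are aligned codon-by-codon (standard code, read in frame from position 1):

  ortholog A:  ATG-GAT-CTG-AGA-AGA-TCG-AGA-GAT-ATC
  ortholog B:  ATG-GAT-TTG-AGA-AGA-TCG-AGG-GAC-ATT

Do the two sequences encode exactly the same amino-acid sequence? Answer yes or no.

Codon 1: ATG Met / ATG Met — identical.
Codon 2: GAT Asp / GAT Asp — identical.
Codon 3: CTG Leu / TTG Leu — synonymous.
Codon 4: AGA Arg / AGA Arg — identical.
Codon 5: AGA Arg / AGA Arg — identical.
Codon 6: TCG Ser / TCG Ser — identical.
Codon 7: AGA Arg / AGG Arg — synonymous.
Codon 8: GAT Asp / GAC Asp — synonymous.
Codon 9: ATC Ile / ATT Ile — synonymous.
Nonsynonymous differences: 0 → same protein.

yes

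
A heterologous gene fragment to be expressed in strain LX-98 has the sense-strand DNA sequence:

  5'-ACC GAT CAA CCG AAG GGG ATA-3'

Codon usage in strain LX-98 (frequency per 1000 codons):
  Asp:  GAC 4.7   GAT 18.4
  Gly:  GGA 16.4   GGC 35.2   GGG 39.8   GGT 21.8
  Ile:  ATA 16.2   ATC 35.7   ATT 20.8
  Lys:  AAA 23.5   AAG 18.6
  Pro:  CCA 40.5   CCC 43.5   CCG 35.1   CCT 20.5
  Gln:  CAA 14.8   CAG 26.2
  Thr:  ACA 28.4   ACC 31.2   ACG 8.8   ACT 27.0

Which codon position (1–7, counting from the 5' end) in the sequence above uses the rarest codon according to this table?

Codon 1 ACC (Thr): 31.2 per 1000.
Codon 2 GAT (Asp): 18.4 per 1000.
Codon 3 CAA (Gln): 14.8 per 1000.
Codon 4 CCG (Pro): 35.1 per 1000.
Codon 5 AAG (Lys): 18.6 per 1000.
Codon 6 GGG (Gly): 39.8 per 1000.
Codon 7 ATA (Ile): 16.2 per 1000.
Lowest frequency is 14.8 at codon 3.

3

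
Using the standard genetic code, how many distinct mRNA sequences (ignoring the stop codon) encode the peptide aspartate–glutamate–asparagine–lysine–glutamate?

32

Asp: 2 codons.
Glu: 2 codons.
Asn: 2 codons.
Lys: 2 codons.
Glu: 2 codons.
2 × 2 × 2 × 2 × 2 = 32.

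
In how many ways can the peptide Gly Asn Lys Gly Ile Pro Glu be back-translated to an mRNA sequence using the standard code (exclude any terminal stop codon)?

1536

Gly: 4 codons.
Asn: 2 codons.
Lys: 2 codons.
Gly: 4 codons.
Ile: 3 codons.
Pro: 4 codons.
Glu: 2 codons.
4 × 2 × 2 × 4 × 3 × 4 × 2 = 1536.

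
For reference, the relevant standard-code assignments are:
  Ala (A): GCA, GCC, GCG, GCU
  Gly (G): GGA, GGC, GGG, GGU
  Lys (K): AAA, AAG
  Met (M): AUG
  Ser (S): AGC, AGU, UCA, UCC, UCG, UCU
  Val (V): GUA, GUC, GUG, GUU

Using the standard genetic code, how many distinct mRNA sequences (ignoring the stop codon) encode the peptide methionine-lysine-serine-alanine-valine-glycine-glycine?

Met: 1 codon.
Lys: 2 codons.
Ser: 6 codons.
Ala: 4 codons.
Val: 4 codons.
Gly: 4 codons.
Gly: 4 codons.
1 × 2 × 6 × 4 × 4 × 4 × 4 = 3072.

3072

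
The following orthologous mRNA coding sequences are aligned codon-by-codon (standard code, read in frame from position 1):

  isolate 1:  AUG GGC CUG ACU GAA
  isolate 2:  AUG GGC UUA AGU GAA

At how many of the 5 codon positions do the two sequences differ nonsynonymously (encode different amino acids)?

1

Codon 1: AUG Met / AUG Met — identical.
Codon 2: GGC Gly / GGC Gly — identical.
Codon 3: CUG Leu / UUA Leu — synonymous.
Codon 4: ACU Thr / AGU Ser — nonsynonymous.
Codon 5: GAA Glu / GAA Glu — identical.
Nonsynonymous differences: 1.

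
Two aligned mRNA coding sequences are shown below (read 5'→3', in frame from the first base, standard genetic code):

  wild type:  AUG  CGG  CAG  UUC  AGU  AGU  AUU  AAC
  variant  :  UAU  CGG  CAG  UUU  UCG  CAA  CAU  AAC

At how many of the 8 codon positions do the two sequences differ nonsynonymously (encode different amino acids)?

Codon 1: AUG Met / UAU Tyr — nonsynonymous.
Codon 2: CGG Arg / CGG Arg — identical.
Codon 3: CAG Gln / CAG Gln — identical.
Codon 4: UUC Phe / UUU Phe — synonymous.
Codon 5: AGU Ser / UCG Ser — synonymous.
Codon 6: AGU Ser / CAA Gln — nonsynonymous.
Codon 7: AUU Ile / CAU His — nonsynonymous.
Codon 8: AAC Asn / AAC Asn — identical.
Nonsynonymous differences: 3.

3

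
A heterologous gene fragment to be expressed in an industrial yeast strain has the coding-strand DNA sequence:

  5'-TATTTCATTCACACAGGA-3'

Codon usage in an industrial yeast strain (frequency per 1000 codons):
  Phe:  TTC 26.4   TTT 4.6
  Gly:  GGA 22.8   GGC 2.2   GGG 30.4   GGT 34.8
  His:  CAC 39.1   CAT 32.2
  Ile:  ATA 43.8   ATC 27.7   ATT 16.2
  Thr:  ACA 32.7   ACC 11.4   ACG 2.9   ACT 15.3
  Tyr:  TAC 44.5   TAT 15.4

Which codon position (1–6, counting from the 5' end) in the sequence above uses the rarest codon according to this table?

1

Codon 1 TAT (Tyr): 15.4 per 1000.
Codon 2 TTC (Phe): 26.4 per 1000.
Codon 3 ATT (Ile): 16.2 per 1000.
Codon 4 CAC (His): 39.1 per 1000.
Codon 5 ACA (Thr): 32.7 per 1000.
Codon 6 GGA (Gly): 22.8 per 1000.
Lowest frequency is 15.4 at codon 1.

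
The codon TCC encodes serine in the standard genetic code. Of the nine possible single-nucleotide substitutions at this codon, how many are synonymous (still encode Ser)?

3

Position 1: none → 0 synonymous.
Position 2: none → 0 synonymous.
Position 3: TCT, TCA, TCG → 3 synonymous.
Total: 0 + 0 + 3 = 3.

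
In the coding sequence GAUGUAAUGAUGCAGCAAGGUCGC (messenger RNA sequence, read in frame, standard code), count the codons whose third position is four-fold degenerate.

Codon 1 GAU (Asp): third position 2-fold.
Codon 2 GUA (Val): third position 4-fold.
Codon 3 AUG (Met): third position 1-fold.
Codon 4 AUG (Met): third position 1-fold.
Codon 5 CAG (Gln): third position 2-fold.
Codon 6 CAA (Gln): third position 2-fold.
Codon 7 GGU (Gly): third position 4-fold.
Codon 8 CGC (Arg): third position 4-fold.
Four-fold degenerate third positions: 3.

3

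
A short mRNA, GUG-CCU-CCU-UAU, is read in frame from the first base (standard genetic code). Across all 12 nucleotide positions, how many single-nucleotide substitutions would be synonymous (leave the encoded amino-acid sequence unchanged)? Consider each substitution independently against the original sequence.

Codon 1 (GUG, Val): 3 synonymous substitutions.
Codon 2 (CCU, Pro): 3 synonymous substitutions.
Codon 3 (CCU, Pro): 3 synonymous substitutions.
Codon 4 (UAU, Tyr): 1 synonymous substitution.
Total: 3 + 3 + 3 + 1 = 10.

10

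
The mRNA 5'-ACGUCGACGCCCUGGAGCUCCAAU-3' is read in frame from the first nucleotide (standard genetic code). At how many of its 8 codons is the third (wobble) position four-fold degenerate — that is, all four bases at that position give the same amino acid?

5

Codon 1 ACG (Thr): third position 4-fold.
Codon 2 UCG (Ser): third position 4-fold.
Codon 3 ACG (Thr): third position 4-fold.
Codon 4 CCC (Pro): third position 4-fold.
Codon 5 UGG (Trp): third position 1-fold.
Codon 6 AGC (Ser): third position 2-fold.
Codon 7 UCC (Ser): third position 4-fold.
Codon 8 AAU (Asn): third position 2-fold.
Four-fold degenerate third positions: 5.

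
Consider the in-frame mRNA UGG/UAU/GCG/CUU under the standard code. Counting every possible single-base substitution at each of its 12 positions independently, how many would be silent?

Codon 1 (UGG, Trp): 0 synonymous substitutions.
Codon 2 (UAU, Tyr): 1 synonymous substitution.
Codon 3 (GCG, Ala): 3 synonymous substitutions.
Codon 4 (CUU, Leu): 3 synonymous substitutions.
Total: 0 + 1 + 3 + 3 = 7.

7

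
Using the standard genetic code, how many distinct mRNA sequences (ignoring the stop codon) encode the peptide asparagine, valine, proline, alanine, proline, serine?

Asn: 2 codons.
Val: 4 codons.
Pro: 4 codons.
Ala: 4 codons.
Pro: 4 codons.
Ser: 6 codons.
2 × 4 × 4 × 4 × 4 × 6 = 3072.

3072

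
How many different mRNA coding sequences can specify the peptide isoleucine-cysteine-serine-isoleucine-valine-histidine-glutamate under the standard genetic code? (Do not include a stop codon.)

1728

Ile: 3 codons.
Cys: 2 codons.
Ser: 6 codons.
Ile: 3 codons.
Val: 4 codons.
His: 2 codons.
Glu: 2 codons.
3 × 2 × 6 × 3 × 4 × 2 × 2 = 1728.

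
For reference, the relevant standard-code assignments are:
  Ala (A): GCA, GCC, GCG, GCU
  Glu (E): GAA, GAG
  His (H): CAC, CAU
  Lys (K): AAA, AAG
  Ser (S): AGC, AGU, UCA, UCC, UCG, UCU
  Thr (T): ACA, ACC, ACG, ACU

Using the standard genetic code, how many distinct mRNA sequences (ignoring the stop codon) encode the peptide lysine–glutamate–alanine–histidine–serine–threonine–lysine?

Lys: 2 codons.
Glu: 2 codons.
Ala: 4 codons.
His: 2 codons.
Ser: 6 codons.
Thr: 4 codons.
Lys: 2 codons.
2 × 2 × 4 × 2 × 6 × 4 × 2 = 1536.

1536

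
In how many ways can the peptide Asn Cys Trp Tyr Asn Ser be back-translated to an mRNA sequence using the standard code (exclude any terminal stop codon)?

96

Asn: 2 codons.
Cys: 2 codons.
Trp: 1 codon.
Tyr: 2 codons.
Asn: 2 codons.
Ser: 6 codons.
2 × 2 × 1 × 2 × 2 × 6 = 96.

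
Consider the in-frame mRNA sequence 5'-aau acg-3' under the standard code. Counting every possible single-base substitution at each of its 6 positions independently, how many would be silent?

Codon 1 (AAU, Asn): 1 synonymous substitution.
Codon 2 (ACG, Thr): 3 synonymous substitutions.
Total: 1 + 3 = 4.

4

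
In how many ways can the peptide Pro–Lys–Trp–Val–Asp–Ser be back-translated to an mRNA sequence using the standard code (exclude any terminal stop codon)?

Pro: 4 codons.
Lys: 2 codons.
Trp: 1 codon.
Val: 4 codons.
Asp: 2 codons.
Ser: 6 codons.
4 × 2 × 1 × 4 × 2 × 6 = 384.

384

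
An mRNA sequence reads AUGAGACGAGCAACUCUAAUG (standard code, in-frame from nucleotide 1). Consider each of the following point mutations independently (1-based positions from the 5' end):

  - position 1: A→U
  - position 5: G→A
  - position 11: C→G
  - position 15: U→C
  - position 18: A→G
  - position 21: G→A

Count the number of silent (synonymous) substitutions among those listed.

Codon 1: AUG (Met) → UUG (Leu) — missense.
Codon 2: AGA (Arg) → AAA (Lys) — missense.
Codon 4: GCA (Ala) → GGA (Gly) — missense.
Codon 5: ACU (Thr) → ACC (Thr) — synonymous.
Codon 6: CUA (Leu) → CUG (Leu) — synonymous.
Codon 7: AUG (Met) → AUA (Ile) — missense.
Synonymous: 2 of 6.

2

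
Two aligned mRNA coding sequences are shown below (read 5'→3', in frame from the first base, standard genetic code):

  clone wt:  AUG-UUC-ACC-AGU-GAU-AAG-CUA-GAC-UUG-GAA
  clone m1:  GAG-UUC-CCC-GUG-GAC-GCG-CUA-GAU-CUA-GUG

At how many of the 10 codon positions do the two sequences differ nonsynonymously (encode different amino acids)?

Codon 1: AUG Met / GAG Glu — nonsynonymous.
Codon 2: UUC Phe / UUC Phe — identical.
Codon 3: ACC Thr / CCC Pro — nonsynonymous.
Codon 4: AGU Ser / GUG Val — nonsynonymous.
Codon 5: GAU Asp / GAC Asp — synonymous.
Codon 6: AAG Lys / GCG Ala — nonsynonymous.
Codon 7: CUA Leu / CUA Leu — identical.
Codon 8: GAC Asp / GAU Asp — synonymous.
Codon 9: UUG Leu / CUA Leu — synonymous.
Codon 10: GAA Glu / GUG Val — nonsynonymous.
Nonsynonymous differences: 5.

5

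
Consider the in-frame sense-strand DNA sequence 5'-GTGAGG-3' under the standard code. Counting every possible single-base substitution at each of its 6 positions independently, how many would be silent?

5

Codon 1 (GTG, Val): 3 synonymous substitutions.
Codon 2 (AGG, Arg): 2 synonymous substitutions.
Total: 3 + 2 = 5.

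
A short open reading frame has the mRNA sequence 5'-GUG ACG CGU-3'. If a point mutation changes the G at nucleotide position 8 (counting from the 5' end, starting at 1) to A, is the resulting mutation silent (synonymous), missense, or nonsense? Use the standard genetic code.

missense

Position 8 falls in codon 3: CGU → Arg.
After the substitution the codon is CAU → His.
Arg ≠ His, so this is a missense mutation.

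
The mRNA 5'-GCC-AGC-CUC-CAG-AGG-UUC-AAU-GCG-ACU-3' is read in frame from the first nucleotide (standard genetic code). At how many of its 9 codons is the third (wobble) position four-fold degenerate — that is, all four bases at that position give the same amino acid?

Codon 1 GCC (Ala): third position 4-fold.
Codon 2 AGC (Ser): third position 2-fold.
Codon 3 CUC (Leu): third position 4-fold.
Codon 4 CAG (Gln): third position 2-fold.
Codon 5 AGG (Arg): third position 2-fold.
Codon 6 UUC (Phe): third position 2-fold.
Codon 7 AAU (Asn): third position 2-fold.
Codon 8 GCG (Ala): third position 4-fold.
Codon 9 ACU (Thr): third position 4-fold.
Four-fold degenerate third positions: 4.

4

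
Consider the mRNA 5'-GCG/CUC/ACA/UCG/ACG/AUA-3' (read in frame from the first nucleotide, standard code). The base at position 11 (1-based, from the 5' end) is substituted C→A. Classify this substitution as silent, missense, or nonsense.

Position 11 falls in codon 4: UCG → Ser.
After the substitution the codon is UAG → Stop.
The new codon is a stop codon, so this is a nonsense mutation.

nonsense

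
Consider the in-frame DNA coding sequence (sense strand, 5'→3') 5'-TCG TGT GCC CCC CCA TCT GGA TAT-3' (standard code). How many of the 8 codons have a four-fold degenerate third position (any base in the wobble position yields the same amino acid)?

Codon 1 TCG (Ser): third position 4-fold.
Codon 2 TGT (Cys): third position 2-fold.
Codon 3 GCC (Ala): third position 4-fold.
Codon 4 CCC (Pro): third position 4-fold.
Codon 5 CCA (Pro): third position 4-fold.
Codon 6 TCT (Ser): third position 4-fold.
Codon 7 GGA (Gly): third position 4-fold.
Codon 8 TAT (Tyr): third position 2-fold.
Four-fold degenerate third positions: 6.

6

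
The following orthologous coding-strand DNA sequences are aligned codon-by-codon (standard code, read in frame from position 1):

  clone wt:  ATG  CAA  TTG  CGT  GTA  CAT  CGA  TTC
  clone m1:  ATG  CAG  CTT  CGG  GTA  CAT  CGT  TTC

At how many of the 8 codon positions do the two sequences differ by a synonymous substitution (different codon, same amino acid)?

Codon 1: ATG Met / ATG Met — identical.
Codon 2: CAA Gln / CAG Gln — synonymous.
Codon 3: TTG Leu / CTT Leu — synonymous.
Codon 4: CGT Arg / CGG Arg — synonymous.
Codon 5: GTA Val / GTA Val — identical.
Codon 6: CAT His / CAT His — identical.
Codon 7: CGA Arg / CGT Arg — synonymous.
Codon 8: TTC Phe / TTC Phe — identical.
Synonymous differences: 4.

4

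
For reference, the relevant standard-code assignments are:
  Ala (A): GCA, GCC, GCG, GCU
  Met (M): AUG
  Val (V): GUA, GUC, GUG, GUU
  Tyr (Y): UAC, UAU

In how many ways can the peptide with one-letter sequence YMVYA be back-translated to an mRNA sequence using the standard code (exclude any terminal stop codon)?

Tyr: 2 codons.
Met: 1 codon.
Val: 4 codons.
Tyr: 2 codons.
Ala: 4 codons.
2 × 1 × 4 × 2 × 4 = 64.

64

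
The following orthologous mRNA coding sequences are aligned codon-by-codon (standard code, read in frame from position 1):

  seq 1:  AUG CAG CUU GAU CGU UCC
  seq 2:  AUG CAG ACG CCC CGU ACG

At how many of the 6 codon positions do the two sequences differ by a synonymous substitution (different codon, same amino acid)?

Codon 1: AUG Met / AUG Met — identical.
Codon 2: CAG Gln / CAG Gln — identical.
Codon 3: CUU Leu / ACG Thr — nonsynonymous.
Codon 4: GAU Asp / CCC Pro — nonsynonymous.
Codon 5: CGU Arg / CGU Arg — identical.
Codon 6: UCC Ser / ACG Thr — nonsynonymous.
Synonymous differences: 0.

0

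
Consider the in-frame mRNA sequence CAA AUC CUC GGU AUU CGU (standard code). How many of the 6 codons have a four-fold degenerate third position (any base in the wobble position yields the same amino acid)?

Codon 1 CAA (Gln): third position 2-fold.
Codon 2 AUC (Ile): third position 3-fold.
Codon 3 CUC (Leu): third position 4-fold.
Codon 4 GGU (Gly): third position 4-fold.
Codon 5 AUU (Ile): third position 3-fold.
Codon 6 CGU (Arg): third position 4-fold.
Four-fold degenerate third positions: 3.

3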